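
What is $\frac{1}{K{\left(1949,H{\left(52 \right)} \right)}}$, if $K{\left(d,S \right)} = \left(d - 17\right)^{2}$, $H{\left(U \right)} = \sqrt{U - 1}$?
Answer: $\frac{1}{3732624} \approx 2.6791 \cdot 10^{-7}$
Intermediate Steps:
$H{\left(U \right)} = \sqrt{-1 + U}$
$K{\left(d,S \right)} = \left(-17 + d\right)^{2}$
$\frac{1}{K{\left(1949,H{\left(52 \right)} \right)}} = \frac{1}{\left(-17 + 1949\right)^{2}} = \frac{1}{1932^{2}} = \frac{1}{3732624}$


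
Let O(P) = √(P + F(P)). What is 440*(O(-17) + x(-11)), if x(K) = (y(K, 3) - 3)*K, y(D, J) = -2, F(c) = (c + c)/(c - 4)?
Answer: 24200 + 440*I*√6783/21 ≈ 24200.0 + 1725.6*I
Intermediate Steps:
F(c) = 2*c/(-4 + c) (F(c) = (2*c)/(-4 + c) = 2*c/(-4 + c))
x(K) = -5*K (x(K) = (-2 - 3)*K = -5*K)
O(P) = √(P + 2*P/(-4 + P))
440*(O(-17) + x(-11)) = 440*(√(-17*(-2 - 17)/(-4 - 17)) - 5*(-11)) = 440*(√(-17*(-19)/(-21)) + 55) = 440*(√(-17*(-1/21)*(-19)) + 55) = 440*(√(-323/21) + 55) = 440*(I*√6783/21 + 55) = 440*(55 + I*√6783/21) = 24200 + 440*I*√6783/21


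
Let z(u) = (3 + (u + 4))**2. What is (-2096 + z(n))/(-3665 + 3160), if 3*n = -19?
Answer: 3772/909 ≈ 4.1496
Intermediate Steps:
n = -19/3 (n = (1/3)*(-19) = -19/3 ≈ -6.3333)
z(u) = (7 + u)**2 (z(u) = (3 + (4 + u))**2 = (7 + u)**2)
(-2096 + z(n))/(-3665 + 3160) = (-2096 + (7 - 19/3)**2)/(-3665 + 3160) = (-2096 + (2/3)**2)/(-505) = (-2096 + 4/9)*(-1/505) = -18860/9*(-1/505) = 3772/909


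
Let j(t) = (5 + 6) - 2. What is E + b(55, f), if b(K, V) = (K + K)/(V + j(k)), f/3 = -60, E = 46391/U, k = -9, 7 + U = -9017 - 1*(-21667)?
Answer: 6542131/2161953 ≈ 3.0260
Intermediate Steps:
U = 12643 (U = -7 + (-9017 - 1*(-21667)) = -7 + (-9017 + 21667) = -7 + 12650 = 12643)
j(t) = 9 (j(t) = 11 - 2 = 9)
E = 46391/12643 ≈ 3.6693
f = -180 (f = 3*(-60) = -180)
b(K, V) = 2*K/(9 + V) (b(K, V) = (K + K)/(V + 9) = (2*K)/(9 + V) = 2*K/(9 + V))
E + b(55, f) = 46391/12643 + 2*55/(9 - 180) = 46391/12643 + 2*55/(-171) = 46391/12643 + 2*55*(-1/171) = 46391/12643 - 110/171 = 6542131/2161953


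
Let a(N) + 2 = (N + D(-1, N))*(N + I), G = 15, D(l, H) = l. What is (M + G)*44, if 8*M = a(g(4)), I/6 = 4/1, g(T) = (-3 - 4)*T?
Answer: 1287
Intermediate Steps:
g(T) = -7*T
I = 24 (I = 6*(4/1) = 6*(4*1) = 6*4 = 24)
a(N) = -2 + (-1 + N)*(24 + N) (a(N) = -2 + (N - 1)*(N + 24) = -2 + (-1 + N)*(24 + N))
M = 57/4 (M = (-26 + (-7*4)² + 23*(-7*4))/8 = (-26 + (-28)² + 23*(-28))/8 = (-26 + 784 - 644)/8 = (⅛)*114 = 57/4 ≈ 14.250)
(M + G)*44 = (57/4 + 15)*44 = (117/4)*44 = 1287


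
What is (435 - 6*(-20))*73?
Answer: 40515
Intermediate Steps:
(435 - 6*(-20))*73 = (435 + 120)*73 = 555*73 = 40515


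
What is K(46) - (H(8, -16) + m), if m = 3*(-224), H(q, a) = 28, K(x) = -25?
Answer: 619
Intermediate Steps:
m = -672
K(46) - (H(8, -16) + m) = -25 - (28 - 672) = -25 - 1*(-644) = -25 + 644 = 619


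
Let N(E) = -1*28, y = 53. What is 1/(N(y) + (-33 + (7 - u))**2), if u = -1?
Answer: 1/597 ≈ 0.0016750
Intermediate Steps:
N(E) = -28
1/(N(y) + (-33 + (7 - u))**2) = 1/(-28 + (-33 + (7 - 1*(-1)))**2) = 1/(-28 + (-33 + (7 + 1))**2) = 1/(-28 + (-33 + 8)**2) = 1/(-28 + (-25)**2) = 1/(-28 + 625) = 1/597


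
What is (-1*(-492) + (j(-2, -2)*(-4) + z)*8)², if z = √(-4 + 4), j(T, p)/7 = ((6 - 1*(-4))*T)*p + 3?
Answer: 83539600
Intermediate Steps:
j(T, p) = 21 + 70*T*p (j(T, p) = 7*(((6 - 1*(-4))*T)*p + 3) = 7*(((6 + 4)*T)*p + 3) = 7*((10*T)*p + 3) = 7*(10*T*p + 3) = 7*(3 + 10*T*p) = 21 + 70*T*p)
z = 0 (z = √0 = 0)
(-1*(-492) + (j(-2, -2)*(-4) + z)*8)² = (-1*(-492) + ((21 + 70*(-2)*(-2))*(-4) + 0)*8)² = (492 + ((21 + 280)*(-4) + 0)*8)² = (492 + (301*(-4) + 0)*8)² = (492 + (-1204 + 0)*8)² = (492 - 1204*8)² = (492 - 9632)² = (-9140)² = 83539600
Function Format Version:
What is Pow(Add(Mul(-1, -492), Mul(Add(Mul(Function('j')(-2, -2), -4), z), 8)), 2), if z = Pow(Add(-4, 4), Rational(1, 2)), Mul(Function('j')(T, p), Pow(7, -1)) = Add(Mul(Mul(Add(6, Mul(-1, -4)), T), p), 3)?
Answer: 83539600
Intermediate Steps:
Function('j')(T, p) = Add(21, Mul(70, T, p)) (Function('j')(T, p) = Mul(7, Add(Mul(Mul(Add(6, Mul(-1, -4)), T), p), 3)) = Mul(7, Add(Mul(Mul(Add(6, 4), T), p), 3)) = Mul(7, Add(Mul(Mul(10, T), p), 3)) = Mul(7, Add(Mul(10, T, p), 3)) = Mul(7, Add(3, Mul(10, T, p))) = Add(21, Mul(70, T, p)))
z = 0 (z = Pow(0, Rational(1, 2)) = 0)
Pow(Add(Mul(-1, -492), Mul(Add(Mul(Function('j')(-2, -2), -4), z), 8)), 2) = Pow(Add(Mul(-1, -492), Mul(Add(Mul(Add(21, Mul(70, -2, -2)), -4), 0), 8)), 2) = Pow(Add(492, Mul(Add(Mul(Add(21, 280), -4), 0), 8)), 2) = Pow(Add(492, Mul(Add(Mul(301, -4), 0), 8)), 2) = Pow(Add(492, Mul(Add(-1204, 0), 8)), 2) = Pow(Add(492, Mul(-1204, 8)), 2) = Pow(Add(492, -9632), 2) = Pow(-9140, 2) = 83539600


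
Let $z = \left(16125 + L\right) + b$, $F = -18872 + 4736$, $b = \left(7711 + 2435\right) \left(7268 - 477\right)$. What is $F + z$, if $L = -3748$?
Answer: $68899727$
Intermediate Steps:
$b = 68901486$ ($b = 10146 \cdot 6791 = 68901486$)
$F = -14136$
$z = 68913863$ ($z = \left(16125 - 3748\right) + 68901486 = 12377 + 68901486 = 68913863$)
$F + z = -14136 + 68913863 = 68899727$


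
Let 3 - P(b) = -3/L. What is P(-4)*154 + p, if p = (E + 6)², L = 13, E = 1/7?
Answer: 340969/637 ≈ 535.27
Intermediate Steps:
E = ⅐ ≈ 0.14286
P(b) = 42/13 (P(b) = 3 - (-3)/13 = 3 - 1*(-3/13) = 3 + 3/13 = 42/13)
p = 1849/49 (p = (⅐ + 6)² = (43/7)² = 1849/49 ≈ 37.735)
P(-4)*154 + p = (42/13)*154 + 1849/49 = 6468/13 + 1849/49 = 340969/637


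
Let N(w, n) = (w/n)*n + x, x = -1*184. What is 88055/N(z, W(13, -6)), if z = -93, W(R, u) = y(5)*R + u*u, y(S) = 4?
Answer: -88055/277 ≈ -317.89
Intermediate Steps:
x = -184
W(R, u) = u**2 + 4*R (W(R, u) = 4*R + u*u = 4*R + u**2 = u**2 + 4*R)
N(w, n) = -184 + w (N(w, n) = (w/n)*n - 184 = w - 184 = -184 + w)
88055/N(z, W(13, -6)) = 88055/(-184 - 93) = 88055/(-277) = 88055*(-1/277) = -88055/277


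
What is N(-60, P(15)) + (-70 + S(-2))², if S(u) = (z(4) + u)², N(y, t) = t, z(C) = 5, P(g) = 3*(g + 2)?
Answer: 3772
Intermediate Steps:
P(g) = 6 + 3*g (P(g) = 3*(2 + g) = 6 + 3*g)
S(u) = (5 + u)²
N(-60, P(15)) + (-70 + S(-2))² = (6 + 3*15) + (-70 + (5 - 2)²)² = (6 + 45) + (-70 + 3²)² = 51 + (-70 + 9)² = 51 + (-61)² = 51 + 3721 = 3772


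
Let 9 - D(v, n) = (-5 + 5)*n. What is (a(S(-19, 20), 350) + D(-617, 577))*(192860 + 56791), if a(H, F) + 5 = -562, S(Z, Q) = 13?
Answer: -139305258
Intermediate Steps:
D(v, n) = 9 (D(v, n) = 9 - (-5 + 5)*n = 9 - 0*n = 9 - 1*0 = 9 + 0 = 9)
a(H, F) = -567 (a(H, F) = -5 - 562 = -567)
(a(S(-19, 20), 350) + D(-617, 577))*(192860 + 56791) = (-567 + 9)*(192860 + 56791) = -558*249651 = -139305258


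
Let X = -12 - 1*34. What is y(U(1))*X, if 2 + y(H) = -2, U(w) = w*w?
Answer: 184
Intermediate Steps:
U(w) = w²
X = -46 (X = -12 - 34 = -46)
y(H) = -4 (y(H) = -2 - 2 = -4)
y(U(1))*X = -4*(-46) = 184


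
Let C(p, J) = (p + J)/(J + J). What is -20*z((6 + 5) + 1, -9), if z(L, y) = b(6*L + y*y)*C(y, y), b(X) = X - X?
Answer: 0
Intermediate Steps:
C(p, J) = (J + p)/(2*J) (C(p, J) = (J + p)/((2*J)) = (J + p)*(1/(2*J)) = (J + p)/(2*J))
b(X) = 0
z(L, y) = 0 (z(L, y) = 0*((y + y)/(2*y)) = 0*((2*y)/(2*y)) = 0*1 = 0)
-20*z((6 + 5) + 1, -9) = -20*0 = 0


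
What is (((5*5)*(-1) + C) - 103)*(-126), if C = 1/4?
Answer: 32193/2 ≈ 16097.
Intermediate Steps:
C = ¼ ≈ 0.25000
(((5*5)*(-1) + C) - 103)*(-126) = (((5*5)*(-1) + ¼) - 103)*(-126) = ((25*(-1) + ¼) - 103)*(-126) = ((-25 + ¼) - 103)*(-126) = (-99/4 - 103)*(-126) = -511/4*(-126) = 32193/2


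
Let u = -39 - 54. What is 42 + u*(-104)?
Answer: 9714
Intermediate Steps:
u = -93
42 + u*(-104) = 42 - 93*(-104) = 42 + 9672 = 9714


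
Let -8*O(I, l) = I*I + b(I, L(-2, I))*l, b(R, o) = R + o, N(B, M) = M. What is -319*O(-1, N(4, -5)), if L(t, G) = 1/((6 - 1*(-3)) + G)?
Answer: 13717/64 ≈ 214.33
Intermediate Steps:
L(t, G) = 1/(9 + G) (L(t, G) = 1/((6 + 3) + G) = 1/(9 + G))
O(I, l) = -I**2/8 - l*(I + 1/(9 + I))/8 (O(I, l) = -(I*I + (I + 1/(9 + I))*l)/8 = -(I**2 + l*(I + 1/(9 + I)))/8 = -I**2/8 - l*(I + 1/(9 + I))/8)
-319*O(-1, N(4, -5)) = -319*((-1)**2*(-9 - 1*(-1)) - 1*(-5)*(1 - (9 - 1)))/(8*(9 - 1)) = -319*(1*(-9 + 1) - 1*(-5)*(1 - 1*8))/(8*8) = -319*(1*(-8) - 1*(-5)*(1 - 8))/(8*8) = -319*(-8 - 1*(-5)*(-7))/(8*8) = -319*(-8 - 35)/(8*8) = -319*(-43)/(8*8) = -319*(-43/64) = 13717/64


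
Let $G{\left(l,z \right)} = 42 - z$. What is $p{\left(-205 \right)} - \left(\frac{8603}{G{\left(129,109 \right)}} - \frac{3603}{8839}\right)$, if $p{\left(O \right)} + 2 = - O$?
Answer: $\frac{196502557}{592213} \approx 331.81$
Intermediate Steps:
$p{\left(O \right)} = -2 - O$
$p{\left(-205 \right)} - \left(\frac{8603}{G{\left(129,109 \right)}} - \frac{3603}{8839}\right) = \left(-2 - -205\right) - \left(\frac{8603}{42 - 109} - \frac{3603}{8839}\right) = \left(-2 + 205\right) - \left(\frac{8603}{42 - 109} - \frac{3603}{8839}\right) = 203 - \left(\frac{8603}{-67} - \frac{3603}{8839}\right) = 203 - \left(8603 \left(- \frac{1}{67}\right) - \frac{3603}{8839}\right) = 203 - \left(- \frac{8603}{67} - \frac{3603}{8839}\right) = 203 - - \frac{76283318}{592213} = 203 + \frac{76283318}{592213} = \frac{196502557}{592213}$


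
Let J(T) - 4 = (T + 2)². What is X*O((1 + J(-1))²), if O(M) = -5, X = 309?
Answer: -1545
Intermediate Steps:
J(T) = 4 + (2 + T)² (J(T) = 4 + (T + 2)² = 4 + (2 + T)²)
X*O((1 + J(-1))²) = 309*(-5) = -1545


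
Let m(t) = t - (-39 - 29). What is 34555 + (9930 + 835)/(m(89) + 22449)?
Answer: 781161095/22606 ≈ 34556.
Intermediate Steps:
m(t) = 68 + t (m(t) = t - 1*(-68) = t + 68 = 68 + t)
34555 + (9930 + 835)/(m(89) + 22449) = 34555 + (9930 + 835)/((68 + 89) + 22449) = 34555 + 10765/(157 + 22449) = 34555 + 10765/22606 = 781161095/22606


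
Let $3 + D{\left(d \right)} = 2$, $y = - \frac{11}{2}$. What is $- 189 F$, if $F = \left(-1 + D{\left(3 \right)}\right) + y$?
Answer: $\frac{2835}{2} \approx 1417.5$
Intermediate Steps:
$y = - \frac{11}{2}$ ($y = \left(-11\right) \frac{1}{2} = - \frac{11}{2} \approx -5.5$)
$D{\left(d \right)} = -1$ ($D{\left(d \right)} = -3 + 2 = -1$)
$F = - \frac{15}{2}$ ($F = \left(-1 - 1\right) - \frac{11}{2} = -2 - \frac{11}{2} = - \frac{15}{2} \approx -7.5$)
$- 189 F = \left(-189\right) \left(- \frac{15}{2}\right) = \frac{2835}{2}$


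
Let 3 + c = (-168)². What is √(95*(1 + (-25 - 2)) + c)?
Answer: √25751 ≈ 160.47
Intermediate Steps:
c = 28221 (c = -3 + (-168)² = -3 + 28224 = 28221)
√(95*(1 + (-25 - 2)) + c) = √(95*(1 + (-25 - 2)) + 28221) = √(95*(1 - 27) + 28221) = √(95*(-26) + 28221) = √(-2470 + 28221) = √25751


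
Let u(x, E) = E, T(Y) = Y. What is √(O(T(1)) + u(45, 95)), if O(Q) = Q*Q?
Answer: 4*√6 ≈ 9.7980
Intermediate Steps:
O(Q) = Q²
√(O(T(1)) + u(45, 95)) = √(1² + 95) = √(1 + 95) = √96 = 4*√6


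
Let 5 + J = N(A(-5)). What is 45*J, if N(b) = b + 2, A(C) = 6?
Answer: 135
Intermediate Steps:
N(b) = 2 + b
J = 3 (J = -5 + (2 + 6) = -5 + 8 = 3)
45*J = 45*3 = 135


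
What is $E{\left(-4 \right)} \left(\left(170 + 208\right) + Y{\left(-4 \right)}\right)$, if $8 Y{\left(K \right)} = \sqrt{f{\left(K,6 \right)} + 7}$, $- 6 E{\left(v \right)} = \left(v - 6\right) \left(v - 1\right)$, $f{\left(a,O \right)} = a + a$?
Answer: $-3150 - \frac{25 i}{24} \approx -3150.0 - 1.0417 i$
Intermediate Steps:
$f{\left(a,O \right)} = 2 a$
$E{\left(v \right)} = - \frac{\left(-1 + v\right) \left(-6 + v\right)}{6}$ ($E{\left(v \right)} = - \frac{\left(v - 6\right) \left(v - 1\right)}{6} = - \frac{\left(-6 + v\right) \left(-1 + v\right)}{6} = - \frac{\left(-1 + v\right) \left(-6 + v\right)}{6}$)
$Y{\left(K \right)} = \frac{\sqrt{7 + 2 K}}{8}$ ($Y{\left(K \right)} = \frac{\sqrt{2 K + 7}}{8} = \frac{\sqrt{7 + 2 K}}{8}$)
$E{\left(-4 \right)} \left(\left(170 + 208\right) + Y{\left(-4 \right)}\right) = \left(-1 - \frac{\left(-4\right)^{2}}{6} + \frac{7}{6} \left(-4\right)\right) \left(\left(170 + 208\right) + \frac{\sqrt{7 + 2 \left(-4\right)}}{8}\right) = \left(-1 - \frac{8}{3} - \frac{14}{3}\right) \left(378 + \frac{\sqrt{7 - 8}}{8}\right) = \left(-1 - \frac{8}{3} - \frac{14}{3}\right) \left(378 + \frac{\sqrt{-1}}{8}\right) = - \frac{25 \left(378 + \frac{i}{8}\right)}{3} = -3150 - \frac{25 i}{24}$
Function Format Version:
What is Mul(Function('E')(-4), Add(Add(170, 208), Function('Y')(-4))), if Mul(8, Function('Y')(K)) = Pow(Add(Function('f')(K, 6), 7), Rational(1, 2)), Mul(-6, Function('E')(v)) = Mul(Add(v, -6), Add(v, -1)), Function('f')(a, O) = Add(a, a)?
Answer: Add(-3150, Mul(Rational(-25, 24), I)) ≈ Add(-3150.0, Mul(-1.0417, I))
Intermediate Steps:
Function('f')(a, O) = Mul(2, a)
Function('E')(v) = Mul(Rational(-1, 6), Add(-1, v), Add(-6, v)) (Function('E')(v) = Mul(Rational(-1, 6), Mul(Add(v, -6), Add(v, -1))) = Mul(Rational(-1, 6), Mul(Add(-6, v), Add(-1, v))) = Mul(Rational(-1, 6), Mul(Add(-1, v), Add(-6, v))) = Mul(Rational(-1, 6), Add(-1, v), Add(-6, v)))
Function('Y')(K) = Mul(Rational(1, 8), Pow(Add(7, Mul(2, K)), Rational(1, 2))) (Function('Y')(K) = Mul(Rational(1, 8), Pow(Add(Mul(2, K), 7), Rational(1, 2))) = Mul(Rational(1, 8), Pow(Add(7, Mul(2, K)), Rational(1, 2))))
Mul(Function('E')(-4), Add(Add(170, 208), Function('Y')(-4))) = Mul(Add(-1, Mul(Rational(-1, 6), Pow(-4, 2)), Mul(Rational(7, 6), -4)), Add(Add(170, 208), Mul(Rational(1, 8), Pow(Add(7, Mul(2, -4)), Rational(1, 2))))) = Mul(Add(-1, Mul(Rational(-1, 6), 16), Rational(-14, 3)), Add(378, Mul(Rational(1, 8), Pow(Add(7, -8), Rational(1, 2))))) = Mul(Add(-1, Rational(-8, 3), Rational(-14, 3)), Add(378, Mul(Rational(1, 8), Pow(-1, Rational(1, 2))))) = Mul(Rational(-25, 3), Add(378, Mul(Rational(1, 8), I))) = Add(-3150, Mul(Rational(-25, 24), I))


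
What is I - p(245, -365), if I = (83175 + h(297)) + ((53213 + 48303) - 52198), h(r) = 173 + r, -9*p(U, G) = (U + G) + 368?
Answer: 1196915/9 ≈ 1.3299e+5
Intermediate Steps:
p(U, G) = -368/9 - G/9 - U/9 (p(U, G) = -((U + G) + 368)/9 = -((G + U) + 368)/9 = -(368 + G + U)/9 = -368/9 - G/9 - U/9)
I = 132963 (I = (83175 + (173 + 297)) + ((53213 + 48303) - 52198) = (83175 + 470) + (101516 - 52198) = 83645 + 49318 = 132963)
I - p(245, -365) = 132963 - (-368/9 - 1/9*(-365) - 1/9*245) = 132963 - (-368/9 + 365/9 - 245/9) = 132963 - 1*(-248/9) = 132963 + 248/9 = 1196915/9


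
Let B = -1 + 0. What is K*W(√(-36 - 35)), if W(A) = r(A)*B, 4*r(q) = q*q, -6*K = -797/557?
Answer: 56587/13368 ≈ 4.2330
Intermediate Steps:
B = -1
K = 797/3342 (K = -(-797)/(6*557) = -⅙*(-797/557) = 797/3342 ≈ 0.23848)
r(q) = q²/4 (r(q) = (q*q)/4 = q²/4)
W(A) = -A²/4 (W(A) = (A²/4)*(-1) = -A²/4)
K*W(√(-36 - 35)) = 797*(-(√(-36 - 35))²/4)/3342 = 797*(-(√(-71))²/4)/3342 = 797*(-(I*√71)²/4)/3342 = 797*(-¼*(-71))/3342 = (797/3342)*(71/4) = 56587/13368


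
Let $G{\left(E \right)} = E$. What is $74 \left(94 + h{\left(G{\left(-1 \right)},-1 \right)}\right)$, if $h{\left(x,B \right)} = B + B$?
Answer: $6808$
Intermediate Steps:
$h{\left(x,B \right)} = 2 B$
$74 \left(94 + h{\left(G{\left(-1 \right)},-1 \right)}\right) = 74 \left(94 + 2 \left(-1\right)\right) = 74 \left(94 - 2\right) = 74 \cdot 92 = 6808$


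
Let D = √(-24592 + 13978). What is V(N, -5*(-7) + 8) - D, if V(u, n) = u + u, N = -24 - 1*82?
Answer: -212 - I*√10614 ≈ -212.0 - 103.02*I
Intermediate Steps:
N = -106 (N = -24 - 82 = -106)
V(u, n) = 2*u
D = I*√10614 (D = √(-10614) = I*√10614 ≈ 103.02*I)
V(N, -5*(-7) + 8) - D = 2*(-106) - I*√10614 = -212 - I*√10614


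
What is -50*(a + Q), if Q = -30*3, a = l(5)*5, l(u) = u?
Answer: 3250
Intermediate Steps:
a = 25 (a = 5*5 = 25)
Q = -90
-50*(a + Q) = -50*(25 - 90) = -50*(-65) = 3250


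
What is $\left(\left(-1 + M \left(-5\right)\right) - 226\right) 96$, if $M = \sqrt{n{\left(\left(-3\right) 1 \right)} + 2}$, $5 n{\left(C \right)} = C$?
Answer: $-21792 - 96 \sqrt{35} \approx -22360.0$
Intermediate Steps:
$n{\left(C \right)} = \frac{C}{5}$
$M = \frac{\sqrt{35}}{5}$ ($M = \sqrt{\frac{\left(-3\right) 1}{5} + 2} = \sqrt{\frac{1}{5} \left(-3\right) + 2} = \sqrt{- \frac{3}{5} + 2} = \sqrt{\frac{7}{5}} = \frac{\sqrt{35}}{5} \approx 1.1832$)
$\left(\left(-1 + M \left(-5\right)\right) - 226\right) 96 = \left(\left(-1 + \frac{\sqrt{35}}{5} \left(-5\right)\right) - 226\right) 96 = \left(\left(-1 - \sqrt{35}\right) - 226\right) 96 = \left(-227 - \sqrt{35}\right) 96 = -21792 - 96 \sqrt{35}$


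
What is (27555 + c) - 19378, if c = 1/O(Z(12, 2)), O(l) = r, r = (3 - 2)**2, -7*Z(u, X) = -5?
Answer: 8178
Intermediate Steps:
Z(u, X) = 5/7 (Z(u, X) = -1/7*(-5) = 5/7)
r = 1 (r = 1**2 = 1)
O(l) = 1
c = 1 (c = 1/1 = 1)
(27555 + c) - 19378 = (27555 + 1) - 19378 = 27556 - 19378 = 8178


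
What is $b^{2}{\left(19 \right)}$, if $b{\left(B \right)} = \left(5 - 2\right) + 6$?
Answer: $81$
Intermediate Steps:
$b{\left(B \right)} = 9$ ($b{\left(B \right)} = 3 + 6 = 9$)
$b^{2}{\left(19 \right)} = 9^{2} = 81$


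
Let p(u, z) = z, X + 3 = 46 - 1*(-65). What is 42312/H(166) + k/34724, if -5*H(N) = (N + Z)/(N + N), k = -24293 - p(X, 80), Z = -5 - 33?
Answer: -4763563777/8681 ≈ -5.4873e+5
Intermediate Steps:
X = 108 (X = -3 + (46 - 1*(-65)) = -3 + (46 + 65) = -3 + 111 = 108)
Z = -38
k = -24373 (k = -24293 - 1*80 = -24293 - 80 = -24373)
H(N) = -(-38 + N)/(10*N) (H(N) = -(N - 38)/(5*(N + N)) = -(-38 + N)/(5*(2*N)) = -(-38 + N)*1/(2*N)/5 = -(-38 + N)/(10*N))
42312/H(166) + k/34724 = 42312/(((⅒)*(38 - 1*166)/166)) - 24373/34724 = 42312/(((⅒)*(1/166)*(38 - 166))) - 24373*1/34724 = 42312/(((⅒)*(1/166)*(-128))) - 24373/34724 = 42312/(-32/415) - 24373/34724 = 42312*(-415/32) - 24373/34724 = -2194935/4 - 24373/34724 = -4763563777/8681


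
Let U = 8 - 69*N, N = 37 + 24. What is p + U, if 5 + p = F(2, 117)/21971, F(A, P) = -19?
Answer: -92410045/21971 ≈ -4206.0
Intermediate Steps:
N = 61
U = -4201 (U = 8 - 69*61 = 8 - 4209 = -4201)
p = -109874/21971 (p = -5 - 19/21971 = -109874/21971 ≈ -5.0009)
p + U = -109874/21971 - 4201 = -92410045/21971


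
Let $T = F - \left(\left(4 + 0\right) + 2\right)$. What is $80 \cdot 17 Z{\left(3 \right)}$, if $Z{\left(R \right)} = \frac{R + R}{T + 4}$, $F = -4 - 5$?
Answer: $- \frac{8160}{11} \approx -741.82$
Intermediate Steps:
$F = -9$ ($F = -4 - 5 = -9$)
$T = -15$ ($T = -9 - \left(\left(4 + 0\right) + 2\right) = -9 - \left(4 + 2\right) = -9 - 6 = -15$)
$Z{\left(R \right)} = - \frac{2 R}{11}$ ($Z{\left(R \right)} = \frac{R + R}{-15 + 4} = \frac{2 R}{-11} = 2 R \left(- \frac{1}{11}\right) = - \frac{2 R}{11}$)
$80 \cdot 17 Z{\left(3 \right)} = 80 \cdot 17 \left(\left(- \frac{2}{11}\right) 3\right) = 1360 \left(- \frac{6}{11}\right) = - \frac{8160}{11}$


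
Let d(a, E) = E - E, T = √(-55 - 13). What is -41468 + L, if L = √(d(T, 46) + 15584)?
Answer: -41468 + 4*√974 ≈ -41343.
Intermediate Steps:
T = 2*I*√17 (T = √(-68) = 2*I*√17 ≈ 8.2462*I)
d(a, E) = 0
L = 4*√974 (L = √(0 + 15584) = √15584 = 4*√974 ≈ 124.84)
-41468 + L = -41468 + 4*√974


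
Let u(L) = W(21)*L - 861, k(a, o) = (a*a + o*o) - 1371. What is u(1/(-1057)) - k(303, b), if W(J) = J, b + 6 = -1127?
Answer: -207623191/151 ≈ -1.3750e+6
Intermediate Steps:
b = -1133 (b = -6 - 1127 = -1133)
k(a, o) = -1371 + a**2 + o**2 (k(a, o) = (a**2 + o**2) - 1371 = -1371 + a**2 + o**2)
u(L) = -861 + 21*L (u(L) = 21*L - 861 = -861 + 21*L)
u(1/(-1057)) - k(303, b) = (-861 + 21/(-1057)) - (-1371 + 303**2 + (-1133)**2) = (-861 + 21*(-1/1057)) - (-1371 + 91809 + 1283689) = (-861 - 3/151) - 1*1374127 = -130014/151 - 1374127 = -207623191/151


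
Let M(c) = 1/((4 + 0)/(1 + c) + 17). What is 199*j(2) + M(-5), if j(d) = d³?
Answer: 25473/16 ≈ 1592.1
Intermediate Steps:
M(c) = 1/(17 + 4/(1 + c)) (M(c) = 1/(4/(1 + c) + 17) = 1/(17 + 4/(1 + c)))
199*j(2) + M(-5) = 199*2³ + (1 - 5)/(21 + 17*(-5)) = 199*8 - 4/(21 - 85) = 1592 - 4/(-64) = 1592 - 1/64*(-4) = 1592 + 1/16 = 25473/16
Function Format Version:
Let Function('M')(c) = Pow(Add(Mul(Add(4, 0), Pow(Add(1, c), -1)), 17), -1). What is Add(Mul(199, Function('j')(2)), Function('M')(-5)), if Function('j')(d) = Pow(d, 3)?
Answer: Rational(25473, 16) ≈ 1592.1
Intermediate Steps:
Function('M')(c) = Pow(Add(17, Mul(4, Pow(Add(1, c), -1))), -1) (Function('M')(c) = Pow(Add(Mul(4, Pow(Add(1, c), -1)), 17), -1) = Pow(Add(17, Mul(4, Pow(Add(1, c), -1))), -1))
Add(Mul(199, Function('j')(2)), Function('M')(-5)) = Add(Mul(199, Pow(2, 3)), Mul(Pow(Add(21, Mul(17, -5)), -1), Add(1, -5))) = Add(Mul(199, 8), Mul(Pow(Add(21, -85), -1), -4)) = Add(1592, Mul(Pow(-64, -1), -4)) = Add(1592, Mul(Rational(-1, 64), -4)) = Add(1592, Rational(1, 16)) = Rational(25473, 16)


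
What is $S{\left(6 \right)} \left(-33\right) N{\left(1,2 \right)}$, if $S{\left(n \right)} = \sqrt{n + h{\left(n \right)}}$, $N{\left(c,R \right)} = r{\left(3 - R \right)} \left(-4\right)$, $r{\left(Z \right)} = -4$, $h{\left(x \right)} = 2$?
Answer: $- 1056 \sqrt{2} \approx -1493.4$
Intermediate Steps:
$N{\left(c,R \right)} = 16$ ($N{\left(c,R \right)} = \left(-4\right) \left(-4\right) = 16$)
$S{\left(n \right)} = \sqrt{2 + n}$ ($S{\left(n \right)} = \sqrt{n + 2} = \sqrt{2 + n}$)
$S{\left(6 \right)} \left(-33\right) N{\left(1,2 \right)} = \sqrt{2 + 6} \left(-33\right) 16 = \sqrt{8} \left(-33\right) 16 = 2 \sqrt{2} \left(-33\right) 16 = - 66 \sqrt{2} \cdot 16 = - 1056 \sqrt{2}$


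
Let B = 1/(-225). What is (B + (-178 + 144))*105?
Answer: -53557/15 ≈ -3570.5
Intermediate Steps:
B = -1/225 ≈ -0.0044444
(B + (-178 + 144))*105 = (-1/225 + (-178 + 144))*105 = (-1/225 - 34)*105 = -7651/225*105 = -53557/15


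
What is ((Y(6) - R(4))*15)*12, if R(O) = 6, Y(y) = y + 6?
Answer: 1080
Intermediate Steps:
Y(y) = 6 + y
((Y(6) - R(4))*15)*12 = (((6 + 6) - 1*6)*15)*12 = ((12 - 6)*15)*12 = (6*15)*12 = 90*12 = 1080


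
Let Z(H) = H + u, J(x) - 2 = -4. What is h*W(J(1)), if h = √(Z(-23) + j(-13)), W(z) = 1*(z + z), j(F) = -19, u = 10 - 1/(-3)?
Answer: -4*I*√285/3 ≈ -22.509*I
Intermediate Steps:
J(x) = -2 (J(x) = 2 - 4 = -2)
u = 31/3 (u = 10 - 1*(-⅓) = 10 + ⅓ = 31/3 ≈ 10.333)
Z(H) = 31/3 + H (Z(H) = H + 31/3 = 31/3 + H)
W(z) = 2*z (W(z) = 1*(2*z) = 2*z)
h = I*√285/3 (h = √((31/3 - 23) - 19) = √(-38/3 - 19) = √(-95/3) = I*√285/3 ≈ 5.6273*I)
h*W(J(1)) = (I*√285/3)*(2*(-2)) = (I*√285/3)*(-4) = -4*I*√285/3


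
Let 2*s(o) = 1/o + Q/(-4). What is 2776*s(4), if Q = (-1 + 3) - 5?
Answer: 1388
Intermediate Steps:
Q = -3 (Q = 2 - 5 = -3)
s(o) = 3/8 + 1/(2*o) (s(o) = (1/o - 3/(-4))/2 = (1/o - 3*(-¼))/2 = (1/o + ¾)/2 = (¾ + 1/o)/2 = 3/8 + 1/(2*o))
2776*s(4) = 2776*((⅛)*(4 + 3*4)/4) = 2776*((⅛)*(¼)*(4 + 12)) = 2776*((⅛)*(¼)*16) = 2776*(½) = 1388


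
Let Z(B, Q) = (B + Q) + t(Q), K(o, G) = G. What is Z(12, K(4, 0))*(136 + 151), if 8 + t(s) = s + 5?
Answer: 2583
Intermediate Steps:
t(s) = -3 + s (t(s) = -8 + (s + 5) = -8 + (5 + s) = -3 + s)
Z(B, Q) = -3 + B + 2*Q (Z(B, Q) = (B + Q) + (-3 + Q) = -3 + B + 2*Q)
Z(12, K(4, 0))*(136 + 151) = (-3 + 12 + 2*0)*(136 + 151) = (-3 + 12 + 0)*287 = 9*287 = 2583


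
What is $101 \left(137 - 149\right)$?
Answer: $-1212$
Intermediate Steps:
$101 \left(137 - 149\right) = 101 \left(-12\right) = -1212$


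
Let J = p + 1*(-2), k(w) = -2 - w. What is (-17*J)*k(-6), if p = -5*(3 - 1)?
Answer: 816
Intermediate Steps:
p = -10 (p = -5*2 = -10)
J = -12 (J = -10 + 1*(-2) = -10 - 2 = -12)
(-17*J)*k(-6) = (-17*(-12))*(-2 - 1*(-6)) = 204*(-2 + 6) = 204*4 = 816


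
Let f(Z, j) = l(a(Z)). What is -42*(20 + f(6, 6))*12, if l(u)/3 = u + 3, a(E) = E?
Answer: -23688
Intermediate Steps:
l(u) = 9 + 3*u (l(u) = 3*(u + 3) = 3*(3 + u) = 9 + 3*u)
f(Z, j) = 9 + 3*Z
-42*(20 + f(6, 6))*12 = -42*(20 + (9 + 3*6))*12 = -42*(20 + (9 + 18))*12 = -42*(20 + 27)*12 = -42*47*12 = -1974*12 = -23688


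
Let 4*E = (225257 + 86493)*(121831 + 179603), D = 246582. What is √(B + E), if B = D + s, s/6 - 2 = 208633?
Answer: √23494510767 ≈ 1.5328e+5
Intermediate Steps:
s = 1251810 (s = 12 + 6*208633 = 12 + 1251798 = 1251810)
E = 23493012375 (E = ((225257 + 86493)*(121831 + 179603))/4 = (311750*301434)/4 = (¼)*93972049500 = 23493012375)
B = 1498392 (B = 246582 + 1251810 = 1498392)
√(B + E) = √(1498392 + 23493012375) = √23494510767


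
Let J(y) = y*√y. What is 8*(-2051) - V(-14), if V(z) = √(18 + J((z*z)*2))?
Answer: -16408 - √(18 + 5488*√2) ≈ -16496.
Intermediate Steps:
J(y) = y^(3/2)
V(z) = √(18 + 2*√2*(z²)^(3/2)) (V(z) = √(18 + ((z*z)*2)^(3/2)) = √(18 + (z²*2)^(3/2)) = √(18 + (2*z²)^(3/2)) = √(18 + 2*√2*(z²)^(3/2)))
8*(-2051) - V(-14) = 8*(-2051) - √(18 + 2*√2*((-14)²)^(3/2)) = -16408 - √(18 + 2*√2*196^(3/2)) = -16408 - √(18 + 2*√2*2744) = -16408 - √(18 + 5488*√2)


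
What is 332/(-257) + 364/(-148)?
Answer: -35671/9509 ≈ -3.7513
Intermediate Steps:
332/(-257) + 364/(-148) = 332*(-1/257) + 364*(-1/148) = -332/257 - 91/37 = -35671/9509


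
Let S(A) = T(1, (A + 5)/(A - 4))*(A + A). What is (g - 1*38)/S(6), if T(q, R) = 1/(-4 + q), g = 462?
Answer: -106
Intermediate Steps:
S(A) = -2*A/3 (S(A) = (A + A)/(-4 + 1) = (2*A)/(-3) = -2*A/3)
(g - 1*38)/S(6) = (462 - 1*38)/((-2/3*6)) = (462 - 38)/(-4) = 424*(-1/4) = -106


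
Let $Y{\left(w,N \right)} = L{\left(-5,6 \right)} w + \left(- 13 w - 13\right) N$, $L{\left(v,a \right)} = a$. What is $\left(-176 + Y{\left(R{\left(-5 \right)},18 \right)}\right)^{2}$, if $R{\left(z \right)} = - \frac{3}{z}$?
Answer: $\frac{7474756}{25} \approx 2.9899 \cdot 10^{5}$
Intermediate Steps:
$Y{\left(w,N \right)} = 6 w + N \left(-13 - 13 w\right)$ ($Y{\left(w,N \right)} = 6 w + \left(- 13 w - 13\right) N = 6 w + \left(-13 - 13 w\right) N = 6 w + N \left(-13 - 13 w\right)$)
$\left(-176 + Y{\left(R{\left(-5 \right)},18 \right)}\right)^{2} = \left(-176 - \left(234 + 228 \left(-3\right) \frac{1}{-5}\right)\right)^{2} = \left(-176 - \left(234 + 228 \left(-3\right) \left(- \frac{1}{5}\right)\right)\right)^{2} = \left(-176 - \left(\frac{1152}{5} + \frac{702}{5}\right)\right)^{2} = \left(-176 - \frac{1854}{5}\right)^{2} = \left(- \frac{2734}{5}\right)^{2} = \frac{7474756}{25}$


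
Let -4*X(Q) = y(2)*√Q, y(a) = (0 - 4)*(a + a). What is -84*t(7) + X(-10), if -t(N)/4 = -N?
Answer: -2352 + 4*I*√10 ≈ -2352.0 + 12.649*I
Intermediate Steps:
t(N) = 4*N (t(N) = -(-4)*N = 4*N)
y(a) = -8*a
X(Q) = 4*√Q (X(Q) = -(-8*2)*√Q/4 = -(-4)*√Q = 4*√Q)
-84*t(7) + X(-10) = -336*7 + 4*√(-10) = -84*28 + 4*(I*√10) = -2352 + 4*I*√10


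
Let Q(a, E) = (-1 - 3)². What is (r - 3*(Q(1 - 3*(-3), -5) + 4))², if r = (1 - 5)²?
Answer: 1936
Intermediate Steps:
Q(a, E) = 16 (Q(a, E) = (-4)² = 16)
r = 16 (r = (-4)² = 16)
(r - 3*(Q(1 - 3*(-3), -5) + 4))² = (16 - 3*(16 + 4))² = (16 - 3*20)² = (16 - 60)² = (-44)² = 1936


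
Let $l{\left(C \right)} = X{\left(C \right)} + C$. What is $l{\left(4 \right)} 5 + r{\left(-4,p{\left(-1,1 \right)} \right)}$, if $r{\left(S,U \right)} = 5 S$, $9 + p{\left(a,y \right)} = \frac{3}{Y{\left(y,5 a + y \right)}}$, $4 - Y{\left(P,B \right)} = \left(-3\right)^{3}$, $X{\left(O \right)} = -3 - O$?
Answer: $-35$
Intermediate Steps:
$Y{\left(P,B \right)} = 31$ ($Y{\left(P,B \right)} = 4 - \left(-3\right)^{3} = 4 - -27 = 4 + 27 = 31$)
$p{\left(a,y \right)} = - \frac{276}{31}$ ($p{\left(a,y \right)} = -9 + \frac{3}{31} = - \frac{276}{31}$)
$l{\left(C \right)} = -3$ ($l{\left(C \right)} = \left(-3 - C\right) + C = -3$)
$l{\left(4 \right)} 5 + r{\left(-4,p{\left(-1,1 \right)} \right)} = \left(-3\right) 5 + 5 \left(-4\right) = -15 - 20 = -35$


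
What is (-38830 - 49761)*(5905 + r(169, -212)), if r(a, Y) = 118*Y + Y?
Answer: 1711843893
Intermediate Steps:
r(a, Y) = 119*Y
(-38830 - 49761)*(5905 + r(169, -212)) = (-38830 - 49761)*(5905 + 119*(-212)) = -88591*(5905 - 25228) = -88591*(-19323) = 1711843893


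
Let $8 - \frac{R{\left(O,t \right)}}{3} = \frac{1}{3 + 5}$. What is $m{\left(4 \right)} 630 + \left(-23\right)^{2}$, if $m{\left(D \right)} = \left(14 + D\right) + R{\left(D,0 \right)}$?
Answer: $\frac{107011}{4} \approx 26753.0$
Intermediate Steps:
$R{\left(O,t \right)} = \frac{189}{8}$ ($R{\left(O,t \right)} = 24 - \frac{3}{3 + 5} = 24 - \frac{3}{8} = \frac{189}{8}$)
$m{\left(D \right)} = \frac{301}{8} + D$ ($m{\left(D \right)} = \left(14 + D\right) + \frac{189}{8} = \frac{301}{8} + D$)
$m{\left(4 \right)} 630 + \left(-23\right)^{2} = \left(\frac{301}{8} + 4\right) 630 + \left(-23\right)^{2} = \frac{333}{8} \cdot 630 + 529 = \frac{104895}{4} + 529 = \frac{107011}{4}$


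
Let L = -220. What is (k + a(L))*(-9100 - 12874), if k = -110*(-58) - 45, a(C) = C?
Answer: -134371010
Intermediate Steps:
k = 6335 (k = 6380 - 45 = 6335)
(k + a(L))*(-9100 - 12874) = (6335 - 220)*(-9100 - 12874) = 6115*(-21974) = -134371010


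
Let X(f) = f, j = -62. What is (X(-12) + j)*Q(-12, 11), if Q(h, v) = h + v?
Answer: 74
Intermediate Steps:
(X(-12) + j)*Q(-12, 11) = (-12 - 62)*(-12 + 11) = -74*(-1) = 74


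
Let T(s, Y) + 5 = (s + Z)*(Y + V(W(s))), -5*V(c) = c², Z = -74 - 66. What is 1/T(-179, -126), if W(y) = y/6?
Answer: 180/17455099 ≈ 1.0312e-5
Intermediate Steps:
Z = -140
W(y) = y/6 (W(y) = y*(⅙) = y/6)
V(c) = -c²/5
T(s, Y) = -5 + (-140 + s)*(Y - s²/180) (T(s, Y) = -5 + (s - 140)*(Y - s²/36/5) = -5 + (-140 + s)*(Y - s²/180))
1/T(-179, -126) = 1/(-5 - 140*(-126) - 1/180*(-179)³ + (7/9)*(-179)² - 126*(-179)) = 1/(-5 + 17640 - 1/180*(-5735339) + (7/9)*32041 + 22554) = 1/(-5 + 17640 + 5735339/180 + 224287/9 + 22554) = 1/(17455099/180) = 180/17455099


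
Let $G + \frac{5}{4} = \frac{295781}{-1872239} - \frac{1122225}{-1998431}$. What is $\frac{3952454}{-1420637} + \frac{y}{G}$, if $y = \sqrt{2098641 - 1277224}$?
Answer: $- \frac{3952454}{1420637} - \frac{14966161828036 \sqrt{821417}}{12667800316389} \approx -1073.5$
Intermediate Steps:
$y = \sqrt{821417} \approx 906.32$
$G = - \frac{12667800316389}{14966161828036}$ ($G = - \frac{5}{4} + \left(\frac{295781}{-1872239} - \frac{1122225}{-1998431}\right) = - \frac{5}{4} + \left(295781 \left(- \frac{1}{1872239}\right) - - \frac{1122225}{1998431}\right) = - \frac{5}{4} + \left(- \frac{295781}{1872239} + \frac{1122225}{1998431}\right) = - \frac{5}{4} + \frac{1509975492164}{3741540457009} = - \frac{12667800316389}{14966161828036} \approx -0.84643$)
$\frac{3952454}{-1420637} + \frac{y}{G} = \frac{3952454}{-1420637} + \frac{\sqrt{821417}}{- \frac{12667800316389}{14966161828036}} = 3952454 \left(- \frac{1}{1420637}\right) + \sqrt{821417} \left(- \frac{14966161828036}{12667800316389}\right) = - \frac{3952454}{1420637} - \frac{14966161828036 \sqrt{821417}}{12667800316389}$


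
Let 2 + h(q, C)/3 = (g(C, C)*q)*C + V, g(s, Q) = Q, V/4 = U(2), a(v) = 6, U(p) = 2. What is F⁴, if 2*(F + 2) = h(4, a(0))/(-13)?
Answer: 3969126001/28561 ≈ 1.3897e+5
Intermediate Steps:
V = 8 (V = 4*2 = 8)
h(q, C) = 18 + 3*q*C² (h(q, C) = -6 + 3*((C*q)*C + 8) = -6 + 3*(q*C² + 8) = -6 + 3*(8 + q*C²) = -6 + (24 + 3*q*C²) = 18 + 3*q*C²)
F = -251/13 (F = -2 + ((18 + 3*4*6²)/(-13))/2 = -2 + ((18 + 3*4*36)*(-1/13))/2 = -2 + ((18 + 432)*(-1/13))/2 = -2 + (450*(-1/13))/2 = -2 + (½)*(-450/13) = -2 - 225/13 = -251/13 ≈ -19.308)
F⁴ = (-251/13)⁴ = 3969126001/28561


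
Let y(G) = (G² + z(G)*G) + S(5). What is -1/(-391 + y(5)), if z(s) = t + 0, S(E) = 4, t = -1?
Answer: 1/367 ≈ 0.0027248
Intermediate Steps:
z(s) = -1 (z(s) = -1 + 0 = -1)
y(G) = 4 + G² - G (y(G) = (G² - G) + 4 = 4 + G² - G)
-1/(-391 + y(5)) = -1/(-391 + (4 + 5² - 1*5)) = -1/(-391 + (4 + 25 - 5)) = -1/(-391 + 24) = -1/(-367) = -1*(-1/367) = 1/367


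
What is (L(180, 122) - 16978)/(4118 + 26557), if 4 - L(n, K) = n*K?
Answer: -12978/10225 ≈ -1.2692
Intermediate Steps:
L(n, K) = 4 - K*n (L(n, K) = 4 - n*K = 4 - K*n)
(L(180, 122) - 16978)/(4118 + 26557) = ((4 - 1*122*180) - 16978)/(4118 + 26557) = ((4 - 21960) - 16978)/30675 = (-21956 - 16978)*(1/30675) = -38934*1/30675 = -12978/10225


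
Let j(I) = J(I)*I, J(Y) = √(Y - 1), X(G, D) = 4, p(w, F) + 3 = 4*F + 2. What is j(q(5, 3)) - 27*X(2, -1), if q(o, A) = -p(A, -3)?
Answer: -108 + 26*√3 ≈ -62.967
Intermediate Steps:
p(w, F) = -1 + 4*F (p(w, F) = -3 + (4*F + 2) = -3 + (2 + 4*F) = -1 + 4*F)
J(Y) = √(-1 + Y)
q(o, A) = 13 (q(o, A) = -(-1 + 4*(-3)) = -(-1 - 12) = -1*(-13) = 13)
j(I) = I*√(-1 + I) (j(I) = √(-1 + I)*I = I*√(-1 + I))
j(q(5, 3)) - 27*X(2, -1) = 13*√(-1 + 13) - 27*4 = 13*√12 - 108 = 13*(2*√3) - 108 = 26*√3 - 108 = -108 + 26*√3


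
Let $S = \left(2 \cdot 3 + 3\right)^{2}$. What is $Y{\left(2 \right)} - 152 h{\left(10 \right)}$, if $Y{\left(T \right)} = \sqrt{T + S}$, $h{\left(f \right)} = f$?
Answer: $-1520 + \sqrt{83} \approx -1510.9$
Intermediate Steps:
$S = 81$ ($S = \left(6 + 3\right)^{2} = 9^{2} = 81$)
$Y{\left(T \right)} = \sqrt{81 + T}$ ($Y{\left(T \right)} = \sqrt{T + 81} = \sqrt{81 + T}$)
$Y{\left(2 \right)} - 152 h{\left(10 \right)} = \sqrt{81 + 2} - 1520 = \sqrt{83} - 1520 = -1520 + \sqrt{83}$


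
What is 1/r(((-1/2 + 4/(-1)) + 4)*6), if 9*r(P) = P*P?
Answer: 1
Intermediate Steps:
r(P) = P²/9 (r(P) = (P*P)/9 = P²/9)
1/r(((-1/2 + 4/(-1)) + 4)*6) = 1/((((-1/2 + 4/(-1)) + 4)*6)²/9) = 1/((((-1*½ + 4*(-1)) + 4)*6)²/9) = 1/((((-½ - 4) + 4)*6)²/9) = 1/(((-9/2 + 4)*6)²/9) = 1/((-½*6)²/9) = 1/((⅑)*(-3)²) = 1/((⅑)*9) = 1/1 = 1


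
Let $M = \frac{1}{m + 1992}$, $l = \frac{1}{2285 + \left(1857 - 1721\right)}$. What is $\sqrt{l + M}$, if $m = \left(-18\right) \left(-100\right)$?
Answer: $\frac{\sqrt{44010821}}{255012} \approx 0.026015$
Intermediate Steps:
$l = \frac{1}{2421}$ ($l = \frac{1}{2285 + \left(1857 - 1721\right)} = \frac{1}{2285 + 136} = \frac{1}{2421} \approx 0.00041305$)
$m = 1800$
$M = \frac{1}{3792}$ ($M = \frac{1}{1800 + 1992} = \frac{1}{3792} \approx 0.00026371$)
$\sqrt{l + M} = \sqrt{\frac{1}{2421} + \frac{1}{3792}} = \sqrt{\frac{2071}{3060144}} = \frac{\sqrt{44010821}}{255012}$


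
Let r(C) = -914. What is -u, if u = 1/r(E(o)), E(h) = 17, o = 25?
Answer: 1/914 ≈ 0.0010941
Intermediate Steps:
u = -1/914 (u = 1/(-914) = -1/914 ≈ -0.0010941)
-u = -1*(-1/914) = 1/914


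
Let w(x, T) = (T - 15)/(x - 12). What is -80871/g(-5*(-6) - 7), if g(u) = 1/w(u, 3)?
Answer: 970452/11 ≈ 88223.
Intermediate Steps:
w(x, T) = (-15 + T)/(-12 + x)
g(u) = 1 - u/12 (g(u) = 1/((-15 + 3)/(-12 + u)) = 1/(-12/(-12 + u)) = 1 - u/12)
-80871/g(-5*(-6) - 7) = -80871/(1 - (-5*(-6) - 7)/12) = -80871/(1 - (30 - 7)/12) = -80871/(1 - 1/12*23) = -80871/(1 - 23/12) = -80871/(-11/12) = -80871*(-12/11) = 970452/11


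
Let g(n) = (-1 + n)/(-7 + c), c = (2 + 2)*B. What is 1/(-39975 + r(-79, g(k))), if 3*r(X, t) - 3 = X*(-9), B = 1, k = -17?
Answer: -1/39737 ≈ -2.5165e-5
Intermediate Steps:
c = 4 (c = (2 + 2)*1 = 4*1 = 4)
g(n) = 1/3 - n/3 (g(n) = (-1 + n)/(-7 + 4) = (-1 + n)/(-3) = (-1 + n)*(-1/3) = 1/3 - n/3)
r(X, t) = 1 - 3*X (r(X, t) = 1 + (X*(-9))/3 = 1 + (-9*X)/3 = 1 - 3*X)
1/(-39975 + r(-79, g(k))) = 1/(-39975 + (1 - 3*(-79))) = 1/(-39975 + (1 + 237)) = 1/(-39975 + 238) = 1/(-39737) = -1/39737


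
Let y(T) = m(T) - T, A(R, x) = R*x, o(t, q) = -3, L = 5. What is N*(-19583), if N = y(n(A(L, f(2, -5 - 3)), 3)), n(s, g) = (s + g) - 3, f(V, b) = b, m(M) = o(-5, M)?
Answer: -724571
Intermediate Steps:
m(M) = -3
n(s, g) = -3 + g + s (n(s, g) = (g + s) - 3 = -3 + g + s)
y(T) = -3 - T
N = 37 (N = -3 - (-3 + 3 + 5*(-5 - 3)) = -3 - (-3 + 3 + 5*(-8)) = -3 - (-3 + 3 - 40) = -3 - 1*(-40) = -3 + 40 = 37)
N*(-19583) = 37*(-19583) = -724571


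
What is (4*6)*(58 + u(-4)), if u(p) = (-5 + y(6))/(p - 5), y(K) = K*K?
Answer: 3928/3 ≈ 1309.3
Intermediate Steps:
y(K) = K²
u(p) = 31/(-5 + p) (u(p) = (-5 + 6²)/(p - 5) = (-5 + 36)/(-5 + p) = 31/(-5 + p))
(4*6)*(58 + u(-4)) = (4*6)*(58 + 31/(-5 - 4)) = 24*(58 + 31/(-9)) = 24*(58 + 31*(-⅑)) = 24*(58 - 31/9) = 24*(491/9) = 3928/3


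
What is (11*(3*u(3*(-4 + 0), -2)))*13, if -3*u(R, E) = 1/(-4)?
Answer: 143/4 ≈ 35.750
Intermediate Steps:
u(R, E) = 1/12 (u(R, E) = -1/3/(-4) = -1/3*(-1/4) = 1/12)
(11*(3*u(3*(-4 + 0), -2)))*13 = (11*(3*(1/12)))*13 = (11*(1/4))*13 = (11/4)*13 = 143/4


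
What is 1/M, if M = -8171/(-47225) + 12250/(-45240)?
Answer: -213645900/20885021 ≈ -10.230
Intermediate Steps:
M = -20885021/213645900 (M = -8171*(-1/47225) + 12250*(-1/45240) = 8171/47225 - 1225/4524 = -20885021/213645900 ≈ -0.097755)
1/M = 1/(-20885021/213645900) = -213645900/20885021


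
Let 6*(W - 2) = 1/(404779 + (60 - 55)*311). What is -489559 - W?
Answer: -1193551676245/2438004 ≈ -4.8956e+5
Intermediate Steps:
W = 4876009/2438004 (W = 2 + 1/(6*(404779 + (60 - 55)*311)) = 2 + 1/(6*(404779 + 5*311)) = 2 + 1/(6*(404779 + 1555)) = 2 + (1/6)/406334 = 2 + (1/6)*(1/406334) = 2 + 1/2438004 = 4876009/2438004 ≈ 2.0000)
-489559 - W = -489559 - 1*4876009/2438004 = -489559 - 4876009/2438004 = -1193551676245/2438004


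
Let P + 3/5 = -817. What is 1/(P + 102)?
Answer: -5/3578 ≈ -0.0013974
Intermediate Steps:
P = -4088/5 (P = -3/5 - 817 = -4088/5 ≈ -817.60)
1/(P + 102) = 1/(-4088/5 + 102) = 1/(-3578/5) = -5/3578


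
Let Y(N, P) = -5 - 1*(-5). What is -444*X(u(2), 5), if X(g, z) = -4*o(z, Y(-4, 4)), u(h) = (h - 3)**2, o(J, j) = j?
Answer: 0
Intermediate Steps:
Y(N, P) = 0 (Y(N, P) = -5 + 5 = 0)
u(h) = (-3 + h)**2
X(g, z) = 0 (X(g, z) = -4*0 = 0)
-444*X(u(2), 5) = -444*0 = 0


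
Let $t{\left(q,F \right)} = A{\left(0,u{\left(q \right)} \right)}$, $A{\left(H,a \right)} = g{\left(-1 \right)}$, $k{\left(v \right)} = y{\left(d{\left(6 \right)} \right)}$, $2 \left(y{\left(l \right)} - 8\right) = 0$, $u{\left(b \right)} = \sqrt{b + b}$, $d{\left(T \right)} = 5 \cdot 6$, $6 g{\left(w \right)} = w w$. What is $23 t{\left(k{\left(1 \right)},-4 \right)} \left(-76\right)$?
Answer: $- \frac{874}{3} \approx -291.33$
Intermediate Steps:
$g{\left(w \right)} = \frac{w^{2}}{6}$ ($g{\left(w \right)} = \frac{w w}{6} = \frac{w^{2}}{6}$)
$d{\left(T \right)} = 30$
$u{\left(b \right)} = \sqrt{2} \sqrt{b}$ ($u{\left(b \right)} = \sqrt{2 b} = \sqrt{2} \sqrt{b}$)
$y{\left(l \right)} = 8$ ($y{\left(l \right)} = 8 + \frac{1}{2} \cdot 0 = 8 + 0 = 8$)
$k{\left(v \right)} = 8$
$A{\left(H,a \right)} = \frac{1}{6}$ ($A{\left(H,a \right)} = \frac{\left(-1\right)^{2}}{6} = \frac{1}{6} \cdot 1 = \frac{1}{6}$)
$t{\left(q,F \right)} = \frac{1}{6}$
$23 t{\left(k{\left(1 \right)},-4 \right)} \left(-76\right) = 23 \cdot \frac{1}{6} \left(-76\right) = \frac{23}{6} \left(-76\right) = - \frac{874}{3}$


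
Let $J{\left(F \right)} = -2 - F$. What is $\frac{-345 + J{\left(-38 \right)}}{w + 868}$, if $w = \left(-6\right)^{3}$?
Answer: $- \frac{309}{652} \approx -0.47393$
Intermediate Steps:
$w = -216$
$\frac{-345 + J{\left(-38 \right)}}{w + 868} = \frac{-345 - -36}{-216 + 868} = \frac{-345 + \left(-2 + 38\right)}{652} = \left(-345 + 36\right) \frac{1}{652} = \left(-309\right) \frac{1}{652} = - \frac{309}{652}$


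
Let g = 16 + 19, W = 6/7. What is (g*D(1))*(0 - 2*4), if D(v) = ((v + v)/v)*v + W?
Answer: -800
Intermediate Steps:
W = 6/7 (W = 6*(⅐) = 6/7 ≈ 0.85714)
D(v) = 6/7 + 2*v (D(v) = ((v + v)/v)*v + 6/7 = ((2*v)/v)*v + 6/7 = 2*v + 6/7 = 6/7 + 2*v)
g = 35
(g*D(1))*(0 - 2*4) = (35*(6/7 + 2*1))*(0 - 2*4) = (35*(6/7 + 2))*(0 - 8) = (35*(20/7))*(-8) = 100*(-8) = -800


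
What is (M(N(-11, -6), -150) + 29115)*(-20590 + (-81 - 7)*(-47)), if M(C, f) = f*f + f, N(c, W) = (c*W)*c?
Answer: -846805110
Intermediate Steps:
N(c, W) = W*c² (N(c, W) = (W*c)*c = W*c²)
M(C, f) = f + f² (M(C, f) = f² + f = f + f²)
(M(N(-11, -6), -150) + 29115)*(-20590 + (-81 - 7)*(-47)) = (-150*(1 - 150) + 29115)*(-20590 + (-81 - 7)*(-47)) = (-150*(-149) + 29115)*(-20590 - 88*(-47)) = (22350 + 29115)*(-20590 + 4136) = 51465*(-16454) = -846805110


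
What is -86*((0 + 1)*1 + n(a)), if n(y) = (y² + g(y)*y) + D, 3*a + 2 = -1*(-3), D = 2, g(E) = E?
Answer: -2494/9 ≈ -277.11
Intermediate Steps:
a = ⅓ (a = -⅔ + (-1*(-3))/3 = -⅔ + (⅓)*3 = -⅔ + 1 = ⅓ ≈ 0.33333)
n(y) = 2 + 2*y² (n(y) = (y² + y*y) + 2 = (y² + y²) + 2 = 2*y² + 2 = 2 + 2*y²)
-86*((0 + 1)*1 + n(a)) = -86*((0 + 1)*1 + (2 + 2*(⅓)²)) = -86*(1*1 + (2 + 2*(⅑))) = -86*(1 + (2 + 2/9)) = -86*(1 + 20/9) = -86*29/9 = -2494/9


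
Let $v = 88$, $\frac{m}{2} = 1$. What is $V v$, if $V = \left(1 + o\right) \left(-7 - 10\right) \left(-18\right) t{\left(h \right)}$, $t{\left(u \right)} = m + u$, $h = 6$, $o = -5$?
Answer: $-861696$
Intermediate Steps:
$m = 2$ ($m = 2 \cdot 1 = 2$)
$t{\left(u \right)} = 2 + u$
$V = -9792$ ($V = \left(1 - 5\right) \left(-7 - 10\right) \left(-18\right) \left(2 + 6\right) = \left(-4\right) \left(-17\right) \left(-18\right) 8 = 68 \left(-18\right) 8 = \left(-1224\right) 8 = -9792$)
$V v = \left(-9792\right) 88 = -861696$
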